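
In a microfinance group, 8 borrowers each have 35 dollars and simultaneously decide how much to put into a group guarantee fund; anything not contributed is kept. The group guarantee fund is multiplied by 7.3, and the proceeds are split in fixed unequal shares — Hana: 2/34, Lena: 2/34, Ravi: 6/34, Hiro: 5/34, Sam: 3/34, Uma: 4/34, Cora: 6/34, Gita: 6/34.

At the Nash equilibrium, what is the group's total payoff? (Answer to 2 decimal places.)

1162.00 dollars

Player j's private return per contributed unit is 7.3 × (j's share). Contributing is weakly dominant for j when that share is at least 1/7.3 = 0.1370, and contributing 0 is dominant otherwise.
The shares above 0.1370 belong to Ravi, Hiro, Cora and Gita, contributing 35 each; the remaining 4 contribute 0. Total contributed: 140.
The group guarantee fund pays out 7.3 × 140 = 1022.00 in total (split across the unequal shares, but the aggregate is all that matters for the group sum).
The 4 free-riders keep 35 each, adding 140. Group total = 140 + 1022.00 = 1162.00.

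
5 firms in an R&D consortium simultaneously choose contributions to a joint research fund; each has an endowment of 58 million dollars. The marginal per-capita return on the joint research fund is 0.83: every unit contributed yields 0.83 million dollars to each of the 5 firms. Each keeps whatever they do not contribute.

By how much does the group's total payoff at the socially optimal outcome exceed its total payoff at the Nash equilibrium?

913.50 million dollars

The private return per contributed unit is 0.83 < 1, so contributing 0 is dominant for every player. At the Nash equilibrium everyone keeps their 58, and the group total is 5 × 58 = 290.
Each contributed unit returns 4.150 to the group as a whole (0.83 to each of 5 players), which exceeds 1, so the social optimum is full contribution: group total = 4.150 × 290 = 1203.50.
Efficiency loss = 1203.50 − 290 = 913.50.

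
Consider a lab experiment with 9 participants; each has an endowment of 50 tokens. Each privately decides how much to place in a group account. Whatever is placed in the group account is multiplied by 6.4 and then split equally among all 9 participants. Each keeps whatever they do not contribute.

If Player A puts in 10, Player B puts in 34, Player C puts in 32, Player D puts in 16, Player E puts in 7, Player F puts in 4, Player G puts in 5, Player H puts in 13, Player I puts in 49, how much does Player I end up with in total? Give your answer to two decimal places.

Total contributed: 10 + 34 + 32 + 16 + 7 + 4 + 5 + 13 + 49 = 170.
Each receives 6.4 × 170 / 9 = 120.89 from the group account.
Player I keeps 50 − 49 = 1, so Player I's payoff is 1 + 120.89 = 121.89.

121.89 tokens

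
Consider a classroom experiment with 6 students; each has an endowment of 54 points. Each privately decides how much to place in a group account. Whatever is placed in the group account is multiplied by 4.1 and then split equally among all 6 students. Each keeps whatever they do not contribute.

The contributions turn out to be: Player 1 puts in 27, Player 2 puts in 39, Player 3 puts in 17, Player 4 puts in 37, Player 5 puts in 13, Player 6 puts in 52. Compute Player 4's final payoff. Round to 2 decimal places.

Total contributed: 27 + 39 + 17 + 37 + 13 + 52 = 185.
Each receives 4.1 × 185 / 6 = 126.42 from the group account.
Player 4 keeps 54 − 37 = 17, so Player 4's payoff is 17 + 126.42 = 143.42.

143.42 points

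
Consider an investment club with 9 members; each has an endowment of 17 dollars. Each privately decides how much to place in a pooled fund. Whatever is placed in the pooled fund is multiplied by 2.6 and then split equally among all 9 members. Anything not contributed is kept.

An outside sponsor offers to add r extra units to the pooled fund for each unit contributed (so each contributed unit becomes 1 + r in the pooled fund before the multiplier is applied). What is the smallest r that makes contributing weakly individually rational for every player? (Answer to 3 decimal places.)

With matching at rate r, one contributed unit becomes (1 + r) in the pooled fund and returns 2.6 × (1 + r) / 9 to the contributor.
Setting this equal to 1: 1 + r = 9/2.6 = 3.4615.
So the minimum matching rate is r = 3.4615 − 1 = 2.462.

2.462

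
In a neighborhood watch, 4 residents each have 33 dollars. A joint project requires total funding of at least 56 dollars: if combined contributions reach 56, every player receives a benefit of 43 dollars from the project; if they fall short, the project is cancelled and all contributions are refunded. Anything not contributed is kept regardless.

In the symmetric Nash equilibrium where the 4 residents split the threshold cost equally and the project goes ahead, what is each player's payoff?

62 dollars

Equal share of the threshold: 56/4 = 14.
At this profile no one gains by cutting their contribution: any cut drops the total below 56, the project is cancelled, contributions are refunded, and the deviator ends with 33, which is less than 33 − 14 + 43 = 62. Contributing more than 14 just wastes the excess. So contributing exactly 14 is a best response.
Each player's payoff: 33 − 14 + 43 = 62.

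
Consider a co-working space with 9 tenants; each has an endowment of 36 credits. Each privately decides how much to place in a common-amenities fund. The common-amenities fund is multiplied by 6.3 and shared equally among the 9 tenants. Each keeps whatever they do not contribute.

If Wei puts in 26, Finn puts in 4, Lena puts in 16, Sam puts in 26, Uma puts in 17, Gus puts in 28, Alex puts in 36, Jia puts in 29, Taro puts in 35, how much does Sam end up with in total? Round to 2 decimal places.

161.90 credits

Total contributed: 26 + 4 + 16 + 26 + 17 + 28 + 36 + 29 + 35 = 217.
Each receives 6.3 × 217 / 9 = 151.90 from the common-amenities fund.
Sam keeps 36 − 26 = 10, so Sam's payoff is 10 + 151.90 = 161.90.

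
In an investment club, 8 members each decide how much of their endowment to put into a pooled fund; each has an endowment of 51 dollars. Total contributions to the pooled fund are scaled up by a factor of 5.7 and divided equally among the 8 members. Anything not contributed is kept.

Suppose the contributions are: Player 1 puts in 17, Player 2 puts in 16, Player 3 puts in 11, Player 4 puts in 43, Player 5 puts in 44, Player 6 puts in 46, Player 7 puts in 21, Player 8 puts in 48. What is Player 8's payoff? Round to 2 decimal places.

178.28 dollars

Total contributed: 17 + 16 + 11 + 43 + 44 + 46 + 21 + 48 = 246.
Each receives 5.7 × 246 / 8 = 175.28 from the pooled fund.
Player 8 keeps 51 − 48 = 3, so Player 8's payoff is 3 + 175.28 = 178.28.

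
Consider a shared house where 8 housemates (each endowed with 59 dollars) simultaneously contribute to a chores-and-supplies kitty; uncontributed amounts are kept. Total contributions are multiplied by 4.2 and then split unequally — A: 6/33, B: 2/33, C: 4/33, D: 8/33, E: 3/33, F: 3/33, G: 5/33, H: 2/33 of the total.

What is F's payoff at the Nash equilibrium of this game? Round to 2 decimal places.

81.53 dollars

Player j's private return per contributed unit is 4.2 × (j's share). Contributing is weakly dominant for j when that share is at least 1/4.2 = 0.2381, and contributing 0 is dominant otherwise.
The only share above 0.2381 is D's 8/33, contributing 59; the remaining 7 contribute 0. Total contributed: 59.
F keeps 59 and receives 4.2 × 59 × 3/33 = 22.53 from the chores-and-supplies kitty, for a payoff of 81.53.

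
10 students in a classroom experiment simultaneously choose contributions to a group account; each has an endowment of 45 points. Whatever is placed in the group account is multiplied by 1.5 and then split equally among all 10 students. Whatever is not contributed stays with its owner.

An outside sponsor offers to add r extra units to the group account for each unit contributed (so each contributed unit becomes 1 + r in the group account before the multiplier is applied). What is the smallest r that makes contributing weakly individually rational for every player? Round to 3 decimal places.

5.667

With matching at rate r, one contributed unit becomes (1 + r) in the group account and returns 1.5 × (1 + r) / 10 to the contributor.
Setting this equal to 1: 1 + r = 10/1.5 = 6.6667.
So the minimum matching rate is r = 6.6667 − 1 = 5.667.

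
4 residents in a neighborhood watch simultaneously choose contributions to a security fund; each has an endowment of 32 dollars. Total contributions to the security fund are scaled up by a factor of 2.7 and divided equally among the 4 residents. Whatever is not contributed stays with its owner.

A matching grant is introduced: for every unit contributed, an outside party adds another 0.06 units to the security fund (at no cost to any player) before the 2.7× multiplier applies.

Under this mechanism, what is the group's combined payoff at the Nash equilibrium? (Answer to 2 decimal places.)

With the mechanism, a contributed unit returns 2.7 × 1.06 / 4 = 0.7155 per unit of net cost — still below 1 — so contributing 0 remains dominant for every player.
At the Nash equilibrium no one contributes; group total payoff = 4 × 32 = 128.

128.00 dollars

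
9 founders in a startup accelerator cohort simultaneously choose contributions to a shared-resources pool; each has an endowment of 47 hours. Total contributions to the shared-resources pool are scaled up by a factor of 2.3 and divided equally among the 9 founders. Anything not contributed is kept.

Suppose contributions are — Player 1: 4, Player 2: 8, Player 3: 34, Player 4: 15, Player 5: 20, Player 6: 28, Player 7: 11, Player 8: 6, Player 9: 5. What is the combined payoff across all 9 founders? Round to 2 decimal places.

593.30 hours

Total contributed: 4 + 8 + 34 + 15 + 20 + 28 + 11 + 6 + 5 = 131; total kept: 9 × 47 − 131 = 292.
The shared-resources pool pays out 2.3 × 131 = 301.30 in aggregate.
Group total = 292 + 301.30 = 593.30.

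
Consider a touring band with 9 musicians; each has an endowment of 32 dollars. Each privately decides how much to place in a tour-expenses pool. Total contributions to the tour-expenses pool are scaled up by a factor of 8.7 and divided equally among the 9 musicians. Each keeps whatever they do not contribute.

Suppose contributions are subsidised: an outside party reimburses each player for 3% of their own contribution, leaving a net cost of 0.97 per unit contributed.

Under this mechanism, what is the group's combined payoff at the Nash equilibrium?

With the mechanism, a contributed unit returns (8.7/9) / 0.97 = 0.9966 per unit of net cost — still below 1 — so contributing 0 remains dominant for every player.
At the Nash equilibrium no one contributes; group total payoff = 9 × 32 = 288.

288.00 dollars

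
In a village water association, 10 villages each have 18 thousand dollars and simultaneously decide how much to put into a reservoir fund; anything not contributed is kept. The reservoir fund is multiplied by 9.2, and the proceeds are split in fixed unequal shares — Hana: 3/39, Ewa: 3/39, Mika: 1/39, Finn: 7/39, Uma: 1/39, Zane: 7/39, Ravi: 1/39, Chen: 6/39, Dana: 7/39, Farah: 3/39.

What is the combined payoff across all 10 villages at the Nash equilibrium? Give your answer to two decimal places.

For player j, contributing a unit is worthwhile iff 9.2 × (j's share) ≥ 1, i.e. iff j's share is at least 0.1087.
Finn, Zane, Chen and Dana clear that bar, contributing 18 each; the remaining 6 contribute 0. Total contributed: 72.
The reservoir fund pays out 9.2 × 72 = 662.40 in total (split across the unequal shares, but the aggregate is all that matters for the group sum).
The 6 free-riders keep 18 each, adding 108. Group total = 108 + 662.40 = 770.40.

770.40 thousand dollars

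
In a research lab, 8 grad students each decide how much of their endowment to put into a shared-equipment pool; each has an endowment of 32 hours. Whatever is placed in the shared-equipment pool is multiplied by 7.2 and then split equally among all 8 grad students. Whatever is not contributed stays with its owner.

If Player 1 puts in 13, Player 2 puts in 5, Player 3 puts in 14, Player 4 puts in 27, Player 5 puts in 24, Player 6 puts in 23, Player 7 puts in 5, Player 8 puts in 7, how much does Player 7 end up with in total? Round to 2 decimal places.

133.20 hours

Total contributed: 13 + 5 + 14 + 27 + 24 + 23 + 5 + 7 = 118.
Each receives 7.2 × 118 / 8 = 106.20 from the shared-equipment pool.
Player 7 keeps 32 − 5 = 27, so Player 7's payoff is 27 + 106.20 = 133.20.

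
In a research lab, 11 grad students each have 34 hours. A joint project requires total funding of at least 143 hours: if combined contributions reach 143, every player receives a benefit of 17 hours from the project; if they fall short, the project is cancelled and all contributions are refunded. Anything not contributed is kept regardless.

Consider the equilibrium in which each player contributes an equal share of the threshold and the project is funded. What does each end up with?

Equal share of the threshold: 143/11 = 13.
At this profile no one gains by cutting their contribution: any cut drops the total below 143, the project is cancelled, contributions are refunded, and the deviator ends with 34, which is less than 34 − 13 + 17 = 38. Contributing more than 13 just wastes the excess. So contributing exactly 13 is a best response.
Each player's payoff: 34 − 13 + 17 = 38.

38 hours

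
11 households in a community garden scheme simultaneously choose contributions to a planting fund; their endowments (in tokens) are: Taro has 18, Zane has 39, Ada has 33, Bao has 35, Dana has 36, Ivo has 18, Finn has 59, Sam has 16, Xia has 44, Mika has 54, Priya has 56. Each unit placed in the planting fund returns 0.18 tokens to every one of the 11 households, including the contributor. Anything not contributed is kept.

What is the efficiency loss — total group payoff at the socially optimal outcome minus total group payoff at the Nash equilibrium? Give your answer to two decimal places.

399.84 tokens

The private return per contributed unit is 0.18 < 1 for everyone, so the Nash equilibrium is zero contribution and the group total is Σ E_j = 18 + 39 + 33 + 35 + 36 + 18 + 59 + 16 + 44 + 54 + 56 = 408.
Each contributed unit returns 1.980 to the group, so the social optimum is full contribution by everyone: group total = 1.980 × 408 = 807.84.
Efficiency loss = (1.980 − 1) × 408 = 399.84.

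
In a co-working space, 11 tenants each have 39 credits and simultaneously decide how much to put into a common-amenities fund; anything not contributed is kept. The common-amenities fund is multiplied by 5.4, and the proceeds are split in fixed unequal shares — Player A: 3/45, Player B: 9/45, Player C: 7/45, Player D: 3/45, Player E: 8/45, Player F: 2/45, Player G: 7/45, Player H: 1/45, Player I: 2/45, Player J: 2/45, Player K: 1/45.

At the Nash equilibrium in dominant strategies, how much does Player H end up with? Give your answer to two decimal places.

43.68 credits

Each unit j contributes comes back to j as 5.4 × (j's share), so j prefers to contribute only if that share exceeds 1/5.4 = 0.1852; otherwise keeping the unit dominates.
Only Player B (9/45) clears that bar, contributing 39; the remaining 10 contribute 0. Total contributed: 39.
Player H keeps 39 and receives 5.4 × 39 × 1/45 = 4.68 from the common-amenities fund, for a payoff of 43.68.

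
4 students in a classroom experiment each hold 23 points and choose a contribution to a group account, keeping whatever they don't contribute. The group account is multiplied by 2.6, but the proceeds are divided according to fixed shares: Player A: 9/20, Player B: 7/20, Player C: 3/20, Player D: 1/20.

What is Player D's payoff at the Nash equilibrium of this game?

Player j's private return per contributed unit is 2.6 × (j's share). Contributing is weakly dominant for j when that share is at least 1/2.6 = 0.3846, and contributing 0 is dominant otherwise.
Only Player A (9/20) clears that bar, contributing 23; the remaining 3 contribute 0. Total contributed: 23.
Player D keeps 23 and receives 2.6 × 23 × 1/20 = 2.99 from the group account, for a payoff of 25.99.

25.99 points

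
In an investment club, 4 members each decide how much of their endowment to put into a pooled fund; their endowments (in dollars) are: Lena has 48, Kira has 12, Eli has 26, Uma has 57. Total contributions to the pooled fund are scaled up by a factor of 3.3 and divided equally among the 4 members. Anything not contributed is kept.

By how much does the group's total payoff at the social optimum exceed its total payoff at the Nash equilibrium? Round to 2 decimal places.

The private return per contributed unit is 3.3/4 = 0.8250 < 1 for every player regardless of endowment, so the Nash equilibrium is zero contribution and the group total is Σ E_j = 48 + 12 + 26 + 57 = 143.
Each contributed unit returns 3.300 to the group, so the social optimum is full contribution by everyone: group total = 3.300 × 143 = 471.90.
Efficiency loss = (3.300 − 1) × 143 = 328.90.

328.90 dollars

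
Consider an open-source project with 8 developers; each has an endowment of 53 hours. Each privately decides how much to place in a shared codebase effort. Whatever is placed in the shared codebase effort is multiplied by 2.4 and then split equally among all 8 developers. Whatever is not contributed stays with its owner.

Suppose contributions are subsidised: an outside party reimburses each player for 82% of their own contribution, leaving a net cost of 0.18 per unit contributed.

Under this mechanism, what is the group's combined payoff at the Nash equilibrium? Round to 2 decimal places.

With the mechanism, a contributed unit returns (2.4/8) / 0.18 = 1.6667 per unit of net cost to the contributor — now above 1 — so contributing fully is weakly dominant for every player.
At the Nash equilibrium everyone contributes 53. Group total payoff = 8 × (53 × 0.82 + 2.4 × 53) = 1365.28.

1365.28 hours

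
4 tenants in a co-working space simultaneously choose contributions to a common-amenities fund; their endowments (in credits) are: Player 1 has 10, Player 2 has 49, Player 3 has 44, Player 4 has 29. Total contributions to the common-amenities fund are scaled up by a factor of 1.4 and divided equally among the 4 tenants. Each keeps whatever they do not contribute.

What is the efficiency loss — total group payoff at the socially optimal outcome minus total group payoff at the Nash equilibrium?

52.80 credits

The private return per contributed unit is 1.4/4 = 0.3500 < 1 for every player regardless of endowment, so the Nash equilibrium is zero contribution and the group total is Σ E_j = 10 + 49 + 44 + 29 = 132.
Each contributed unit returns 1.400 to the group, so the social optimum is full contribution by everyone: group total = 1.400 × 132 = 184.80.
Efficiency loss = (1.400 − 1) × 132 = 52.80.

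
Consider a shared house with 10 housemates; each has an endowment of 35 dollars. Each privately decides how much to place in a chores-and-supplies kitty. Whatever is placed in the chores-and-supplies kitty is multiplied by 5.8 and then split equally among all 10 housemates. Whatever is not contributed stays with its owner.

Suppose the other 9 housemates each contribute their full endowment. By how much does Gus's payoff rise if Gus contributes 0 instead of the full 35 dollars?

Switching from a contribution of 35 to 0 lets Gus keep an extra 35 dollars, but lowers the chores-and-supplies kitty by 35, which costs Gus their own share of that drop: 5.8/10 × 35 = 20.30.
Net gain = 35 − 20.30 = 14.70. The private return per contributed unit (0.5800) is below 1, so free-riding is indeed the best response regardless of what the others do.

14.70 dollars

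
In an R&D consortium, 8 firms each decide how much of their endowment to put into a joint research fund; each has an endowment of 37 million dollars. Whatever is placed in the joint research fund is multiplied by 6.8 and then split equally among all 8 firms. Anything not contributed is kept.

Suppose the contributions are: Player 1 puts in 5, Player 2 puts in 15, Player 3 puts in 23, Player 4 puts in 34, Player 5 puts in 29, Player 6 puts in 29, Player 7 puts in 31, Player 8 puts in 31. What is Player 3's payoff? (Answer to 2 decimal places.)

Total contributed: 5 + 15 + 23 + 34 + 29 + 29 + 31 + 31 = 197.
Each receives 6.8 × 197 / 8 = 167.45 from the joint research fund.
Player 3 keeps 37 − 23 = 14, so Player 3's payoff is 14 + 167.45 = 181.45.

181.45 million dollars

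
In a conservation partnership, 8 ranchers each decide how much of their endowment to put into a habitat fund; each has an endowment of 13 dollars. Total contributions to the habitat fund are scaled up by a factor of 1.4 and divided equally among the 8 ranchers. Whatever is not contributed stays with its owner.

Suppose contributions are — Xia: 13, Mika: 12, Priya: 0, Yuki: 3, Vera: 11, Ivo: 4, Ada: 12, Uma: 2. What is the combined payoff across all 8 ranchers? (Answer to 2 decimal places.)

Total contributed: 13 + 12 + 0 + 3 + 11 + 4 + 12 + 2 = 57; total kept: 8 × 13 − 57 = 47.
The habitat fund pays out 1.4 × 57 = 79.80 in aggregate.
Group total = 47 + 79.80 = 126.80.

126.80 dollars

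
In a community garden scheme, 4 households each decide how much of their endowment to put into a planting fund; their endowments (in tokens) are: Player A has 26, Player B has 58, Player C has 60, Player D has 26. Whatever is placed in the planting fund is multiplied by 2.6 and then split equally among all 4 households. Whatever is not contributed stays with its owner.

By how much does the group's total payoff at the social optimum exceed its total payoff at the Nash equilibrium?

272.00 tokens

The private return per contributed unit is 2.6/4 = 0.6500 < 1 for every player regardless of endowment, so the Nash equilibrium is zero contribution and the group total is Σ E_j = 26 + 58 + 60 + 26 = 170.
Each contributed unit returns 2.600 to the group, so the social optimum is full contribution by everyone: group total = 2.600 × 170 = 442.00.
Efficiency loss = (2.600 − 1) × 170 = 272.00.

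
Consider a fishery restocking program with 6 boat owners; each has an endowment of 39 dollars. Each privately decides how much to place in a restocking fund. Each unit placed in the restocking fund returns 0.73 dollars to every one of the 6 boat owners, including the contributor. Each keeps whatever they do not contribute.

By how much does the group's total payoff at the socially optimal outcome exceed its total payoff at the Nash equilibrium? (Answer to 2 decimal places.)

790.92 dollars

The private return per contributed unit is 0.73 < 1, so contributing 0 is dominant for every player. At the Nash equilibrium everyone keeps their 39, and the group total is 6 × 39 = 234.
Each contributed unit returns 4.380 to the group as a whole (0.73 to each of 6 players), which exceeds 1, so the social optimum is full contribution: group total = 4.380 × 234 = 1024.92.
Efficiency loss = 1024.92 − 234 = 790.92.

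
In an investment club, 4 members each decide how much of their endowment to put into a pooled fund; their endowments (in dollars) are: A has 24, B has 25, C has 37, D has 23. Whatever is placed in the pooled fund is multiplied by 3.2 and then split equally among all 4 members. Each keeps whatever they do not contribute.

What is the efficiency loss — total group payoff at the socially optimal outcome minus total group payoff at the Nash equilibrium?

The private return per contributed unit is 3.2/4 = 0.8000 < 1 for every player regardless of endowment, so the Nash equilibrium is zero contribution and the group total is Σ E_j = 24 + 25 + 37 + 23 = 109.
Each contributed unit returns 3.200 to the group, so the social optimum is full contribution by everyone: group total = 3.200 × 109 = 348.80.
Efficiency loss = (3.200 − 1) × 109 = 239.80.

239.80 dollars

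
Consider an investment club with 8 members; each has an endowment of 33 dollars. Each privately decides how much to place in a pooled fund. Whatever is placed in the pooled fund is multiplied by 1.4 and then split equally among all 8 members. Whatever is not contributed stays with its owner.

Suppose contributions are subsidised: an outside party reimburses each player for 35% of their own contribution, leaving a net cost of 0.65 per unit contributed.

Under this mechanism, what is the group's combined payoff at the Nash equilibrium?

The effective private return is (1.4/8) / 0.65 = 0.2692, which is still under 1, so the mechanism doesn't change anyone's dominant strategy: zero contribution.
At the Nash equilibrium no one contributes; group total payoff = 8 × 33 = 264.

264.00 dollars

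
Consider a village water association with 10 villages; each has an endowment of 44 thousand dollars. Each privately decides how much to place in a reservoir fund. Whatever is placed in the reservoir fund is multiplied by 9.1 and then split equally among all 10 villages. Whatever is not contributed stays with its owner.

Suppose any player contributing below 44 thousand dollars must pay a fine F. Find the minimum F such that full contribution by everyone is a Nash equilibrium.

3.96 thousand dollars

Given the others contribute fully, the best deviation is to contribute 0 (any partial contribution still incurs the fine and gives up units whose private return 0.9100 is below 1).
Deviating from 44 to 0 saves 44 thousand dollars but forfeits the deviator's share of the drop in the reservoir fund: 9.1/10 × 44 = 40.04.
So the deviation gain is 44 − 40.04 = 3.96, and the fine must be at least 3.96 thousand dollars to wipe it out.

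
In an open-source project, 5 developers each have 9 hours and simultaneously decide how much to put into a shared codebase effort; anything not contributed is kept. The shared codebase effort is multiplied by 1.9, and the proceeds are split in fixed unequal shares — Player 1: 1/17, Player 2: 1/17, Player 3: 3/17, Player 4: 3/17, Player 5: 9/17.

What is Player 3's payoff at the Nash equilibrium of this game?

12.02 hours

Each unit j contributes comes back to j as 1.9 × (j's share), so j prefers to contribute only if that share exceeds 1/1.9 = 0.5263; otherwise keeping the unit dominates.
The only share above 0.5263 is Player 5's 9/17, contributing 9; the remaining 4 contribute 0. Total contributed: 9.
Player 3 keeps 9 and receives 1.9 × 9 × 3/17 = 3.02 from the shared codebase effort, for a payoff of 12.02.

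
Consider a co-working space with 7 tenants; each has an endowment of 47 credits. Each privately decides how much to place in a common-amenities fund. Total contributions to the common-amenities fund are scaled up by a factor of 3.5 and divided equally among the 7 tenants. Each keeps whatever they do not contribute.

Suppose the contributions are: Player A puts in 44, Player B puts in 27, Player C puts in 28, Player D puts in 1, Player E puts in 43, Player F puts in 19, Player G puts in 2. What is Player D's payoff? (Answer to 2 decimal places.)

128.00 credits

Total contributed: 44 + 27 + 28 + 1 + 43 + 19 + 2 = 164.
Each receives 3.5 × 164 / 7 = 82.00 from the common-amenities fund.
Player D keeps 47 − 1 = 46, so Player D's payoff is 46 + 82.00 = 128.00.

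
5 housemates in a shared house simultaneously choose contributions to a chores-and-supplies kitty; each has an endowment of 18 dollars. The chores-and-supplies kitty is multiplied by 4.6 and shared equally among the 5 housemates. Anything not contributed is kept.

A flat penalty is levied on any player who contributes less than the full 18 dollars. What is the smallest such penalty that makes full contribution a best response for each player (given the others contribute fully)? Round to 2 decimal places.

1.44 dollars

Given the others contribute fully, the best deviation is to contribute 0 (any partial contribution still incurs the fine and gives up units whose private return 0.9200 is below 1).
Deviating from 18 to 0 saves 18 dollars but forfeits the deviator's share of the drop in the chores-and-supplies kitty: 4.6/5 × 18 = 16.56.
So the deviation gain is 18 − 16.56 = 1.44, and the fine must be at least 1.44 dollars to wipe it out.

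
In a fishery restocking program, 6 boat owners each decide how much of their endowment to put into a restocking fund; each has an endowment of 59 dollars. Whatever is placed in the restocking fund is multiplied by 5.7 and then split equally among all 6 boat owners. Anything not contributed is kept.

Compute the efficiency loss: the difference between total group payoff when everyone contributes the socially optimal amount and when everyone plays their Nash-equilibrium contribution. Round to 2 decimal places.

Each contributed unit returns 5.7/6 = 0.9500 to its contributor — below 1 — so contributing 0 is dominant for every player. At the Nash equilibrium everyone keeps their 59, and the group total is 6 × 59 = 354.
Each contributed unit returns 5.700 to the group as a whole (0.9500 to each of 6 players), which exceeds 1, so the social optimum is full contribution: group total = 5.700 × 354 = 2017.80.
Efficiency loss = 2017.80 − 354 = 1663.80.

1663.80 dollars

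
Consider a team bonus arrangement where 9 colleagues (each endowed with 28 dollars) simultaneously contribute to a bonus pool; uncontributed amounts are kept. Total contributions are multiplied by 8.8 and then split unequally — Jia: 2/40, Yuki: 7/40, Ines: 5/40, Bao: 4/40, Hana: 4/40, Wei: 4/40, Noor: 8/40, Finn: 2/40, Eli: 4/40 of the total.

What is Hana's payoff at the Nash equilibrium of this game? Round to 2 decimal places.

101.92 dollars

For player j, contributing a unit is worthwhile iff 8.8 × (j's share) ≥ 1, i.e. iff j's share is at least 0.1136.
Yuki, Ines and Noor are above the threshold, contributing 28 each; the remaining 6 contribute 0. Total contributed: 84.
Hana keeps 28 and receives 8.8 × 84 × 4/40 = 73.92 from the bonus pool, for a payoff of 101.92.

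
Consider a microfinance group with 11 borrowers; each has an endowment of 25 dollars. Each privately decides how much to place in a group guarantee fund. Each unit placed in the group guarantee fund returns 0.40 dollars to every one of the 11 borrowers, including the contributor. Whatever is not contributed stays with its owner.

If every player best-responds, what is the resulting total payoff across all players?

The private return per contributed unit is 0.40 < 1, so contributing 0 is dominant for every player. At the Nash equilibrium everyone keeps their 25, and the group total is 11 × 25 = 275.

275.00 dollars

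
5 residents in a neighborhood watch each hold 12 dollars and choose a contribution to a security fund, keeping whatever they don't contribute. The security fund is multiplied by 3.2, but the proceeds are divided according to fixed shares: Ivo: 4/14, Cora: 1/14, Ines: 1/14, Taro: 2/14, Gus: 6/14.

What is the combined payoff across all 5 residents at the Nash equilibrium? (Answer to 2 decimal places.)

86.40 dollars

Each unit j contributes comes back to j as 3.2 × (j's share), so j prefers to contribute only if that share exceeds 1/3.2 = 0.3125; otherwise keeping the unit dominates.
The only share above 0.3125 is Gus's 6/14, contributing 12; the remaining 4 contribute 0. Total contributed: 12.
The security fund pays out 3.2 × 12 = 38.40 in total (split across the unequal shares, but the aggregate is all that matters for the group sum).
The 4 free-riders keep 12 each, adding 48. Group total = 48 + 38.40 = 86.40.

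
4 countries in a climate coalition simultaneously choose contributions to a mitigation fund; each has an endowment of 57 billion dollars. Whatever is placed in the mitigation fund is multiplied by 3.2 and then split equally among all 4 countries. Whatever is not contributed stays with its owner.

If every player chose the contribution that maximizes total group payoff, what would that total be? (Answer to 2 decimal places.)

Each contributed unit returns 3.200 to the group as a whole (0.8000 to each of 4 players), which exceeds 1, so the social optimum is full contribution: group total = 3.200 × 228 = 729.60.

729.60 billion dollars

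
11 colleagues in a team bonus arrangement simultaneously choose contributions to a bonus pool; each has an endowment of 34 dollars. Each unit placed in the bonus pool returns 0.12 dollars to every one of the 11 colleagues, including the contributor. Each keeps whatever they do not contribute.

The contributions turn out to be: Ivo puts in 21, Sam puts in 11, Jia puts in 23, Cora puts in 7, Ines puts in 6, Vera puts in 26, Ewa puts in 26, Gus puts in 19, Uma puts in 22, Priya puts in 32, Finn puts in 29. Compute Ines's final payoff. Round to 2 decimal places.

Total contributed: 21 + 11 + 23 + 7 + 6 + 26 + 26 + 19 + 22 + 32 + 29 = 222.
Each receives 0.12 × 222 = 26.64 from the bonus pool.
Ines keeps 34 − 6 = 28, so Ines's payoff is 28 + 26.64 = 54.64.

54.64 dollars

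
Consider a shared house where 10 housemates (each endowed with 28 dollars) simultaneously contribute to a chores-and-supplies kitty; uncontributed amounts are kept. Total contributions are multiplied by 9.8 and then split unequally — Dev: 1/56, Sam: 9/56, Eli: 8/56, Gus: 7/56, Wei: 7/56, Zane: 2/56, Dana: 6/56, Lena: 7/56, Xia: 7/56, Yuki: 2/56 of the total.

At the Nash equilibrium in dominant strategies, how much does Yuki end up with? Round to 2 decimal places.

96.60 dollars

Player j's private return per contributed unit is 9.8 × (j's share). Contributing is weakly dominant for j when that share is at least 1/9.8 = 0.1020, and contributing 0 is dominant otherwise.
Sam, Eli, Gus, Wei, Dana, Lena and Xia are above the threshold, contributing 28 each; the remaining 3 contribute 0. Total contributed: 196.
Yuki keeps 28 and receives 9.8 × 196 × 2/56 = 68.60 from the chores-and-supplies kitty, for a payoff of 96.60.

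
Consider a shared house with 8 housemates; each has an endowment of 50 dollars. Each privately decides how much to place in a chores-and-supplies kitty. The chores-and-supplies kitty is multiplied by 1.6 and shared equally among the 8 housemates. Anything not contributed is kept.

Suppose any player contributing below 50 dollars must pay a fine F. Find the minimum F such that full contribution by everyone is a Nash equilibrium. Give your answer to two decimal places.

40.00 dollars

Given the others contribute fully, the best deviation is to contribute 0 (any partial contribution still incurs the fine and gives up units whose private return 0.2000 is below 1).
Deviating from 50 to 0 saves 50 dollars but forfeits the deviator's share of the drop in the chores-and-supplies kitty: 1.6/8 × 50 = 10.00.
So the deviation gain is 50 − 10.00 = 40.00, and the fine must be at least 40.00 dollars to wipe it out.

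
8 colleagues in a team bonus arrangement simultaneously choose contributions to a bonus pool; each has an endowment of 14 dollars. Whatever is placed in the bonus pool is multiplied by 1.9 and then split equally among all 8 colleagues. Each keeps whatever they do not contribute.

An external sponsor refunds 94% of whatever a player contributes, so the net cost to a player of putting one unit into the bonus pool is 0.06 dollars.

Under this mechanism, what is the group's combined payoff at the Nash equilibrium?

318.08 dollars

With the mechanism, a contributed unit returns (1.9/8) / 0.06 = 3.9583 per unit of net cost to the contributor — now above 1 — so contributing fully is weakly dominant for every player.
At the Nash equilibrium everyone contributes 14. Group total payoff = 8 × (14 × 0.94 + 1.9 × 14) = 318.08.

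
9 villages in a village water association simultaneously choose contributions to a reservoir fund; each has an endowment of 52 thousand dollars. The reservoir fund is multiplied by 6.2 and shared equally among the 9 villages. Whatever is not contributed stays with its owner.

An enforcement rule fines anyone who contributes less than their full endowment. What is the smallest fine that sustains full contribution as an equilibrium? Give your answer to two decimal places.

Given the others contribute fully, the best deviation is to contribute 0 (any partial contribution still incurs the fine and gives up units whose private return 0.6889 is below 1).
Deviating from 52 to 0 saves 52 thousand dollars but forfeits the deviator's share of the drop in the reservoir fund: 6.2/9 × 52 = 35.82.
So the deviation gain is 52 − 35.82 = 16.18, and the fine must be at least 16.18 thousand dollars to wipe it out.

16.18 thousand dollars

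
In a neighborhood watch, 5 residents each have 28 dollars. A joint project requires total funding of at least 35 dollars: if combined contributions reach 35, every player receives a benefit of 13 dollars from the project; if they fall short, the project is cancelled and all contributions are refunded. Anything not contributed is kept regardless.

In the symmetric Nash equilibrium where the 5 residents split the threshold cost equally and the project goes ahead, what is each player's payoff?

Equal share of the threshold: 35/5 = 7.
At this profile no one gains by cutting their contribution: any cut drops the total below 35, the project is cancelled, contributions are refunded, and the deviator ends with 28, which is less than 28 − 7 + 13 = 34. Contributing more than 7 just wastes the excess. So contributing exactly 7 is a best response.
Each player's payoff: 28 − 7 + 13 = 34.

34 dollars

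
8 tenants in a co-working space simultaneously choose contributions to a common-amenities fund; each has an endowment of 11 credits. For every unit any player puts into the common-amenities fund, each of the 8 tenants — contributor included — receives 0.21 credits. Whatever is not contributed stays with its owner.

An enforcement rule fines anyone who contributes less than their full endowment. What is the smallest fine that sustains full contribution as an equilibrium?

Given the others contribute fully, the best deviation is to contribute 0 (any partial contribution still incurs the fine and gives up units whose private return 0.21 is below 1).
Deviating from 11 to 0 saves 11 credits but forfeits the deviator's share of the drop in the common-amenities fund: 0.21 × 11 = 2.31.
So the deviation gain is 11 − 2.31 = 8.69, and the fine must be at least 8.69 credits to wipe it out.

8.69 credits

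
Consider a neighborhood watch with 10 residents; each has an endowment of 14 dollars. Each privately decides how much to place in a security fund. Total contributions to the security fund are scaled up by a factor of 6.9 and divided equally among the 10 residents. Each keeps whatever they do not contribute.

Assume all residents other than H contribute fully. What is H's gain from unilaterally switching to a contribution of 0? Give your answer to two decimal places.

4.34 dollars

Switching from a contribution of 14 to 0 lets H keep an extra 14 dollars, but lowers the security fund by 14, which costs H their own share of that drop: 6.9/10 × 14 = 9.66.
Net gain = 14 − 9.66 = 4.34. The private return per contributed unit (0.6900) is below 1, so free-riding is indeed the best response regardless of what the others do.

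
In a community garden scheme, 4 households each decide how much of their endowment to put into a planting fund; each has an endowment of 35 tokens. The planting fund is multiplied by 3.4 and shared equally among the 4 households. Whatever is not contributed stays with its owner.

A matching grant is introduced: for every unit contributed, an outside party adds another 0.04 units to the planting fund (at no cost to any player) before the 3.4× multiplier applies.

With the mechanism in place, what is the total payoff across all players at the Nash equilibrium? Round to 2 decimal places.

140.00 tokens

Even with the mechanism, each unit contributed returns only 3.4 × 1.04 / 4 = 0.8840 per unit of net cost, so contributing nothing is still dominant.
At the Nash equilibrium no one contributes; group total payoff = 4 × 35 = 140.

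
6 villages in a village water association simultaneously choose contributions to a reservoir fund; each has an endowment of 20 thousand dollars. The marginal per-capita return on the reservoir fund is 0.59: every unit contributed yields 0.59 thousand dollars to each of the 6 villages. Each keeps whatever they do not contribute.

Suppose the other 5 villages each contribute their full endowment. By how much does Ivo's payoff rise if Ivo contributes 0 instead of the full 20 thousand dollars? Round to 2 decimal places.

8.20 thousand dollars

Switching from a contribution of 20 to 0 lets Ivo keep an extra 20 thousand dollars, but lowers the reservoir fund by 20, which costs Ivo their own share of that drop: 0.59 × 20 = 11.80.
Net gain = 20 − 11.80 = 8.20. The private return per contributed unit (0.59) is below 1, so free-riding is indeed the best response regardless of what the others do.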